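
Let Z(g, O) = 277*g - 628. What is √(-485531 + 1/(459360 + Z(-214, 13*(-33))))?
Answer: I*√77473024803360142/399454 ≈ 696.8*I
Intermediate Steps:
Z(g, O) = -628 + 277*g
√(-485531 + 1/(459360 + Z(-214, 13*(-33)))) = √(-485531 + 1/(459360 + (-628 + 277*(-214)))) = √(-485531 + 1/(459360 + (-628 - 59278))) = √(-485531 + 1/(459360 - 59906)) = √(-485531 + 1/399454) = √(-193947300073/399454) = I*√77473024803360142/399454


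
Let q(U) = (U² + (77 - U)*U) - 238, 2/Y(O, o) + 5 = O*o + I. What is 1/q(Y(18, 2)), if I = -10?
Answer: -3/692 ≈ -0.0043353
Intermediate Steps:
Y(O, o) = 2/(-15 + O*o) (Y(O, o) = 2/(-5 + (O*o - 10)) = 2/(-5 + (-10 + O*o)) = 2/(-15 + O*o))
q(U) = -238 + U² + U*(77 - U) (q(U) = (U² + U*(77 - U)) - 238 = -238 + U² + U*(77 - U))
1/q(Y(18, 2)) = 1/(-238 + 77*(2/(-15 + 18*2))) = 1/(-238 + 77*(2/(-15 + 36))) = 1/(-238 + 77*(2/21)) = 1/(-238 + 22/3) = 1/(-692/3) = -3/692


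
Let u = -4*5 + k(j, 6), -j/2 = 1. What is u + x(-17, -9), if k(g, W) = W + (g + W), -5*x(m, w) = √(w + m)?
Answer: -10 - I*√26/5 ≈ -10.0 - 1.0198*I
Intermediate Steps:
j = -2 (j = -2*1 = -2)
x(m, w) = -√(m + w)/5 (x(m, w) = -√(w + m)/5 = -√(m + w)/5)
k(g, W) = g + 2*W (k(g, W) = W + (W + g) = g + 2*W)
u = -10 (u = -4*5 + (-2 + 2*6) = -20 + (-2 + 12) = -20 + 10 = -10)
u + x(-17, -9) = -10 - √(-17 - 9)/5 = -10 - I*√26/5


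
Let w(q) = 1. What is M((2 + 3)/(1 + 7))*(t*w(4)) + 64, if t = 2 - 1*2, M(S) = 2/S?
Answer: 64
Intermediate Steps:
t = 0 (t = 2 - 2 = 0)
M((2 + 3)/(1 + 7))*(t*w(4)) + 64 = (2/(((2 + 3)/(1 + 7))))*(0*1) + 64 = (2/((5/8)))*0 + 64 = (2/((5*(⅛))))*0 + 64 = (2/(5/8))*0 + 64 = (2*(8/5))*0 + 64 = (16/5)*0 + 64 = 0 + 64 = 64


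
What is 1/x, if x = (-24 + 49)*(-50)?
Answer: -1/1250 ≈ -0.00080000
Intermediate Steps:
x = -1250 (x = 25*(-50) = -1250)
1/x = 1/(-1250) = -1/1250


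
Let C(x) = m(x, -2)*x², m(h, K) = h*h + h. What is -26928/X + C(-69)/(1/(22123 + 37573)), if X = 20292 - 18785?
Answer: 182693032124976/137 ≈ 1.3335e+12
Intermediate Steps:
X = 1507
m(h, K) = h + h² (m(h, K) = h² + h = h + h²)
C(x) = x³*(1 + x) (C(x) = (x*(1 + x))*x² = x³*(1 + x))
-26928/X + C(-69)/(1/(22123 + 37573)) = -26928/1507 + ((-69)³*(1 - 69))/(1/(22123 + 37573)) = -26928*1/1507 + (-328509*(-68))/(1/59696) = -2448/137 + 22338612/(1/59696) = -2448/137 + 22338612*59696 = -2448/137 + 1333525781952 = 182693032124976/137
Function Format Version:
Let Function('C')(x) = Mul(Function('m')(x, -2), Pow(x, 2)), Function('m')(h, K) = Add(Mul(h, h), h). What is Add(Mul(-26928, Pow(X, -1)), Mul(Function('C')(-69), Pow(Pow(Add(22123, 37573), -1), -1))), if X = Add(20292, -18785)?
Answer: Rational(182693032124976, 137) ≈ 1.3335e+12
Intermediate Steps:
X = 1507
Function('m')(h, K) = Add(h, Pow(h, 2)) (Function('m')(h, K) = Add(Pow(h, 2), h) = Add(h, Pow(h, 2)))
Function('C')(x) = Mul(Pow(x, 3), Add(1, x)) (Function('C')(x) = Mul(Mul(x, Add(1, x)), Pow(x, 2)) = Mul(Pow(x, 3), Add(1, x)))
Add(Mul(-26928, Pow(X, -1)), Mul(Function('C')(-69), Pow(Pow(Add(22123, 37573), -1), -1))) = Add(Mul(-26928, Pow(1507, -1)), Mul(Mul(Pow(-69, 3), Add(1, -69)), Pow(Pow(Add(22123, 37573), -1), -1))) = Add(Mul(-26928, Rational(1, 1507)), Mul(Mul(-328509, -68), Pow(Pow(59696, -1), -1))) = Add(Rational(-2448, 137), Mul(22338612, Pow(Rational(1, 59696), -1))) = Add(Rational(-2448, 137), Mul(22338612, 59696)) = Add(Rational(-2448, 137), 1333525781952) = Rational(182693032124976, 137)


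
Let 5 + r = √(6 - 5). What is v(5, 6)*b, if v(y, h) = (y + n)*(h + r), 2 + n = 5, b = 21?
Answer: 336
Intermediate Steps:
r = -4 (r = -5 + √(6 - 5) = -5 + √1 = -5 + 1 = -4)
n = 3 (n = -2 + 5 = 3)
v(y, h) = (-4 + h)*(3 + y) (v(y, h) = (y + 3)*(h - 4) = (3 + y)*(-4 + h) = (-4 + h)*(3 + y))
v(5, 6)*b = (-12 - 4*5 + 3*6 + 6*5)*21 = (-12 - 20 + 18 + 30)*21 = 16*21 = 336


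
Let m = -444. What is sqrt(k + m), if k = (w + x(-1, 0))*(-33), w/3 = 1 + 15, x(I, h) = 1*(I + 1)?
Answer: 26*I*sqrt(3) ≈ 45.033*I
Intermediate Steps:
x(I, h) = 1 + I (x(I, h) = 1*(1 + I) = 1 + I)
w = 48 (w = 3*(1 + 15) = 3*16 = 48)
k = -1584 (k = (48 + (1 - 1))*(-33) = (48 + 0)*(-33) = 48*(-33) = -1584)
sqrt(k + m) = sqrt(-1584 - 444) = sqrt(-2028) = 26*I*sqrt(3)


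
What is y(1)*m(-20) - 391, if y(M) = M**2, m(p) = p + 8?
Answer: -403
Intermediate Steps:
m(p) = 8 + p
y(1)*m(-20) - 391 = 1**2*(8 - 20) - 391 = 1*(-12) - 391 = -12 - 391 = -403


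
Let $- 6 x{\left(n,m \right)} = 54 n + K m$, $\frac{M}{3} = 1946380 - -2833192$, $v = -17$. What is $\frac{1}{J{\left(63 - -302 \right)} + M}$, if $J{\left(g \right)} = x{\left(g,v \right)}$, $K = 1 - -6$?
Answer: $\frac{6}{86012705} \approx 6.9757 \cdot 10^{-8}$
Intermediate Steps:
$K = 7$ ($K = 1 + 6 = 7$)
$M = 14338716$ ($M = 3 \left(1946380 - -2833192\right) = 3 \left(1946380 + 2833192\right) = 3 \cdot 4779572 = 14338716$)
$x{\left(n,m \right)} = - 9 n - \frac{7 m}{6}$ ($x{\left(n,m \right)} = - \frac{54 n + 7 m}{6} = - \frac{7 m + 54 n}{6} = - 9 n - \frac{7 m}{6}$)
$J{\left(g \right)} = \frac{119}{6} - 9 g$ ($J{\left(g \right)} = - 9 g - - \frac{119}{6} = - 9 g + \frac{119}{6} = \frac{119}{6} - 9 g$)
$\frac{1}{J{\left(63 - -302 \right)} + M} = \frac{1}{\left(\frac{119}{6} - 9 \left(63 - -302\right)\right) + 14338716} = \frac{1}{\left(\frac{119}{6} - 9 \left(63 + 302\right)\right) + 14338716} = \frac{1}{\left(\frac{119}{6} - 3285\right) + 14338716} = \frac{1}{- \frac{19591}{6} + 14338716} = \frac{1}{\frac{86012705}{6}} = \frac{6}{86012705}$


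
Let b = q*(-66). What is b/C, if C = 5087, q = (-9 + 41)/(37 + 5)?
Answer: -352/35609 ≈ -0.0098851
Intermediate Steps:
q = 16/21 (q = 32/42 = 32*(1/42) = 16/21 ≈ 0.76190)
b = -352/7 (b = (16/21)*(-66) = -352/7 ≈ -50.286)
b/C = -352/7/5087 = -352/7*1/5087 = -352/35609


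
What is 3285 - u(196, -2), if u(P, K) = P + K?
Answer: 3091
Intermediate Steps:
u(P, K) = K + P
3285 - u(196, -2) = 3285 - (-2 + 196) = 3285 - 1*194 = 3285 - 194 = 3091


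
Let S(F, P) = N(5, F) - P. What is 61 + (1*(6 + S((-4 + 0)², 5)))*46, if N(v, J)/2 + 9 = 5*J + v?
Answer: 7099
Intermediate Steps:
N(v, J) = -18 + 2*v + 10*J (N(v, J) = -18 + 2*(5*J + v) = -18 + 2*(v + 5*J) = -18 + (2*v + 10*J) = -18 + 2*v + 10*J)
S(F, P) = -8 - P + 10*F (S(F, P) = (-18 + 2*5 + 10*F) - P = (-18 + 10 + 10*F) - P = (-8 + 10*F) - P = -8 - P + 10*F)
61 + (1*(6 + S((-4 + 0)², 5)))*46 = 61 + (1*(6 + (-8 - 1*5 + 10*(-4 + 0)²)))*46 = 61 + (1*(6 + (-8 - 5 + 10*(-4)²)))*46 = 61 + (1*(6 + (-8 - 5 + 10*16)))*46 = 61 + (1*(6 + (-8 - 5 + 160)))*46 = 61 + (1*(6 + 147))*46 = 61 + (1*153)*46 = 61 + 153*46 = 61 + 7038 = 7099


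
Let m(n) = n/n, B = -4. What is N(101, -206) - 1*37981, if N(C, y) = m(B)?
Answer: -37980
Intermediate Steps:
m(n) = 1
N(C, y) = 1
N(101, -206) - 1*37981 = 1 - 1*37981 = 1 - 37981 = -37980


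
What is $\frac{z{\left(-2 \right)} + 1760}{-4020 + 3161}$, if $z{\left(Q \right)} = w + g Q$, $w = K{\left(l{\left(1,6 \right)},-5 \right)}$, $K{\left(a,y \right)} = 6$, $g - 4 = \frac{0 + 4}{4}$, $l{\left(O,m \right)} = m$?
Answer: $- \frac{1756}{859} \approx -2.0442$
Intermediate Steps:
$g = 5$ ($g = 4 + \frac{0 + 4}{4} = 4 + 4 \cdot \frac{1}{4} = 4 + 1 = 5$)
$w = 6$
$z{\left(Q \right)} = 6 + 5 Q$
$\frac{z{\left(-2 \right)} + 1760}{-4020 + 3161} = \frac{\left(6 + 5 \left(-2\right)\right) + 1760}{-4020 + 3161} = \frac{\left(6 - 10\right) + 1760}{-859} = \left(-4 + 1760\right) \left(- \frac{1}{859}\right) = 1756 \left(- \frac{1}{859}\right) = - \frac{1756}{859}$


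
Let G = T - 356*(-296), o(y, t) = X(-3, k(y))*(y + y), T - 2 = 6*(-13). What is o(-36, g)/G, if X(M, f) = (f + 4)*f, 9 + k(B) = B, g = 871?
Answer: -82/65 ≈ -1.2615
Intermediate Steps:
k(B) = -9 + B
X(M, f) = f*(4 + f) (X(M, f) = (4 + f)*f = f*(4 + f))
T = -76 (T = 2 + 6*(-13) = 2 - 78 = -76)
o(y, t) = 2*y*(-9 + y)*(-5 + y) (o(y, t) = ((-9 + y)*(4 + (-9 + y)))*(y + y) = ((-9 + y)*(-5 + y))*(2*y) = 2*y*(-9 + y)*(-5 + y))
G = 105300 (G = -76 - 356*(-296) = -76 + 105376 = 105300)
o(-36, g)/G = (2*(-36)*(-9 - 36)*(-5 - 36))/105300 = (2*(-36)*(-45)*(-41))*(1/105300) = -132840*1/105300 = -82/65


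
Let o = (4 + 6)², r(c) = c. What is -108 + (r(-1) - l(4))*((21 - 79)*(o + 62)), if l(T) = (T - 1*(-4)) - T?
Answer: 46872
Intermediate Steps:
o = 100 (o = 10² = 100)
l(T) = 4 (l(T) = (T + 4) - T = (4 + T) - T = 4)
-108 + (r(-1) - l(4))*((21 - 79)*(o + 62)) = -108 + (-1 - 1*4)*((21 - 79)*(100 + 62)) = -108 + (-1 - 4)*(-58*162) = -108 - 5*(-9396) = -108 + 46980 = 46872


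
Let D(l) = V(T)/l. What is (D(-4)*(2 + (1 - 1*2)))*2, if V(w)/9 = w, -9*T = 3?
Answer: 3/2 ≈ 1.5000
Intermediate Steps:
T = -1/3 (T = -1/9*3 = -1/3 ≈ -0.33333)
V(w) = 9*w
D(l) = -3/l (D(l) = (9*(-1/3))/l = -3/l)
(D(-4)*(2 + (1 - 1*2)))*2 = ((-3/(-4))*(2 + (1 - 1*2)))*2 = ((-3*(-1/4))*(2 + (1 - 2)))*2 = (3*(2 - 1)/4)*2 = ((3/4)*1)*2 = (3/4)*2 = 3/2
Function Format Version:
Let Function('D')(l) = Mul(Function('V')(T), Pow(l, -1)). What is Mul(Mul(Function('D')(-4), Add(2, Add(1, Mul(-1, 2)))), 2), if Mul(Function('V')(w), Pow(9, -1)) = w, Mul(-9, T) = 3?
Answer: Rational(3, 2) ≈ 1.5000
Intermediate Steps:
T = Rational(-1, 3) (T = Mul(Rational(-1, 9), 3) = Rational(-1, 3) ≈ -0.33333)
Function('V')(w) = Mul(9, w)
Function('D')(l) = Mul(-3, Pow(l, -1)) (Function('D')(l) = Mul(Mul(9, Rational(-1, 3)), Pow(l, -1)) = Mul(-3, Pow(l, -1)))
Mul(Mul(Function('D')(-4), Add(2, Add(1, Mul(-1, 2)))), 2) = Mul(Mul(Mul(-3, Pow(-4, -1)), Add(2, Add(1, Mul(-1, 2)))), 2) = Mul(Mul(Mul(-3, Rational(-1, 4)), Add(2, Add(1, -2))), 2) = Mul(Mul(Rational(3, 4), Add(2, -1)), 2) = Mul(Mul(Rational(3, 4), 1), 2) = Mul(Rational(3, 4), 2) = Rational(3, 2)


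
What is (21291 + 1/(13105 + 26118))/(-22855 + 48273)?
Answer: 417548447/498485107 ≈ 0.83764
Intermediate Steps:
(21291 + 1/(13105 + 26118))/(-22855 + 48273) = (21291 + 1/39223)/25418 = (21291 + 1/39223)*(1/25418) = (835096894/39223)*(1/25418) = 417548447/498485107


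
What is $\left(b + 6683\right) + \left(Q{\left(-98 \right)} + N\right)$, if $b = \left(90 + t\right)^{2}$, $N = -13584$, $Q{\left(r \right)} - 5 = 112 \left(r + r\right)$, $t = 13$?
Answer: $-18239$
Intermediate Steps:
$Q{\left(r \right)} = 5 + 224 r$ ($Q{\left(r \right)} = 5 + 112 \left(r + r\right) = 5 + 112 \cdot 2 r = 5 + 224 r$)
$b = 10609$ ($b = \left(90 + 13\right)^{2} = 103^{2} = 10609$)
$\left(b + 6683\right) + \left(Q{\left(-98 \right)} + N\right) = \left(10609 + 6683\right) + \left(\left(5 + 224 \left(-98\right)\right) - 13584\right) = 17292 + \left(\left(5 - 21952\right) - 13584\right) = 17292 - 35531 = -18239$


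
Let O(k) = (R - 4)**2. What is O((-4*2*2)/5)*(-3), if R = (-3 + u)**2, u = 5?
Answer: 0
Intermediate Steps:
R = 4 (R = (-3 + 5)**2 = 2**2 = 4)
O(k) = 0 (O(k) = (4 - 4)**2 = 0**2 = 0)
O((-4*2*2)/5)*(-3) = 0*(-3) = 0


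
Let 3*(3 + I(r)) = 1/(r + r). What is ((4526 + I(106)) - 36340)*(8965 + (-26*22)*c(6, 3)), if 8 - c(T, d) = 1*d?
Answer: -41179468385/212 ≈ -1.9424e+8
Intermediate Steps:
c(T, d) = 8 - d
I(r) = -3 + 1/(6*r) (I(r) = -3 + 1/(3*(r + r)) = -3 + 1/(3*((2*r))) = -3 + (1/(2*r))/3 = -3 + 1/(6*r))
((4526 + I(106)) - 36340)*(8965 + (-26*22)*c(6, 3)) = ((4526 + (-3 + (⅙)/106)) - 36340)*(8965 + (-26*22)*(8 - 1*3)) = ((4526 + (-3 + (⅙)*(1/106))) - 36340)*(8965 - 572*(8 - 3)) = ((4526 + (-3 + 1/636)) - 36340)*(8965 - 572*5) = ((4526 - 1907/636) - 36340)*(8965 - 2860) = (2876629/636 - 36340)*6105 = -20235611/636*6105 = -41179468385/212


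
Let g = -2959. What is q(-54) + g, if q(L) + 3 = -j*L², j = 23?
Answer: -70030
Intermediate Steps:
q(L) = -3 - 23*L²
q(-54) + g = (-3 - 23*(-54)²) - 2959 = (-3 - 23*2916) - 2959 = (-3 - 67068) - 2959 = -67071 - 2959 = -70030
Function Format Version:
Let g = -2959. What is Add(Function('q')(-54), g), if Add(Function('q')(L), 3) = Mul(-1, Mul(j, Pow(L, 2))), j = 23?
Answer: -70030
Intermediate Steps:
Function('q')(L) = Add(-3, Mul(-23, Pow(L, 2))) (Function('q')(L) = Add(-3, Mul(-1, Mul(23, Pow(L, 2)))) = Add(-3, Mul(-23, Pow(L, 2))))
Add(Function('q')(-54), g) = Add(Add(-3, Mul(-23, Pow(-54, 2))), -2959) = Add(Add(-3, Mul(-23, 2916)), -2959) = Add(Add(-3, -67068), -2959) = Add(-67071, -2959) = -70030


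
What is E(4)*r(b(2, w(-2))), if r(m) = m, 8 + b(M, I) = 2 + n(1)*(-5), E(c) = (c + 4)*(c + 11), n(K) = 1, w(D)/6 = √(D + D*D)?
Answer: -1320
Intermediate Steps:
w(D) = 6*√(D + D²) (w(D) = 6*√(D + D*D) = 6*√(D + D²))
E(c) = (4 + c)*(11 + c)
b(M, I) = -11 (b(M, I) = -8 + (2 + 1*(-5)) = -8 + (2 - 5) = -8 - 3 = -11)
E(4)*r(b(2, w(-2))) = (44 + 4² + 15*4)*(-11) = (44 + 16 + 60)*(-11) = 120*(-11) = -1320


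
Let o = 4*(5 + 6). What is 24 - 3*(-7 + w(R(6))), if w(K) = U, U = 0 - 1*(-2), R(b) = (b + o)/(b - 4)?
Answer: 39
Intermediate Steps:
o = 44 (o = 4*11 = 44)
R(b) = (44 + b)/(-4 + b) (R(b) = (b + 44)/(b - 4) = (44 + b)/(-4 + b))
U = 2 (U = 0 + 2 = 2)
w(K) = 2
24 - 3*(-7 + w(R(6))) = 24 - 3*(-7 + 2) = 24 - 3*(-5) = 24 + 15 = 39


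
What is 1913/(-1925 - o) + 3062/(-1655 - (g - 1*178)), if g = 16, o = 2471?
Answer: -16316661/6563228 ≈ -2.4861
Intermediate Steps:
1913/(-1925 - o) + 3062/(-1655 - (g - 1*178)) = 1913/(-1925 - 1*2471) + 3062/(-1655 - (16 - 1*178)) = 1913/(-1925 - 2471) + 3062/(-1655 - (16 - 178)) = 1913/(-4396) + 3062/(-1655 - 1*(-162)) = 1913*(-1/4396) + 3062/(-1655 + 162) = -1913/4396 + 3062/(-1493) = -1913/4396 + 3062*(-1/1493) = -1913/4396 - 3062/1493 = -16316661/6563228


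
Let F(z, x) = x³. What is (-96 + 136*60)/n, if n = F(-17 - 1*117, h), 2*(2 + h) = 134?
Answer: 8064/274625 ≈ 0.029364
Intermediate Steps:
h = 65 (h = -2 + (½)*134 = -2 + 67 = 65)
n = 274625 (n = 65³ = 274625)
(-96 + 136*60)/n = (-96 + 136*60)/274625 = (-96 + 8160)*(1/274625) = 8064*(1/274625) = 8064/274625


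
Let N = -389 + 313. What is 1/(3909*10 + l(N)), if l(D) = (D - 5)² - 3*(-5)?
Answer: 1/45666 ≈ 2.1898e-5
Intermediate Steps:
N = -76
l(D) = 15 + (-5 + D)² (l(D) = (-5 + D)² + 15 = 15 + (-5 + D)²)
1/(3909*10 + l(N)) = 1/(3909*10 + (15 + (-5 - 76)²)) = 1/(39090 + (15 + (-81)²)) = 1/(39090 + (15 + 6561)) = 1/(39090 + 6576) = 1/45666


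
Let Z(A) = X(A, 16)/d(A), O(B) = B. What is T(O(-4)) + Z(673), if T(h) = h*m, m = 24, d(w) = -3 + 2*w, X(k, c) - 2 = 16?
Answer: -128910/1343 ≈ -95.987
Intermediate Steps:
X(k, c) = 18 (X(k, c) = 2 + 16 = 18)
T(h) = 24*h (T(h) = h*24 = 24*h)
Z(A) = 18/(-3 + 2*A)
T(O(-4)) + Z(673) = 24*(-4) + 18/(-3 + 2*673) = -96 + 18/(-3 + 1346) = -96 + 18/1343 = -128910/1343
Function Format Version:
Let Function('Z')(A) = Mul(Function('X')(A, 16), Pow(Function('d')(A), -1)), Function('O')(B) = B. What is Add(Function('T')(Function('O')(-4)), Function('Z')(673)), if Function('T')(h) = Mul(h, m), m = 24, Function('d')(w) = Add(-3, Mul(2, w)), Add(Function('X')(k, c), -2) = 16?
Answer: Rational(-128910, 1343) ≈ -95.987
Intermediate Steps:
Function('X')(k, c) = 18 (Function('X')(k, c) = Add(2, 16) = 18)
Function('T')(h) = Mul(24, h) (Function('T')(h) = Mul(h, 24) = Mul(24, h))
Function('Z')(A) = Mul(18, Pow(Add(-3, Mul(2, A)), -1))
Add(Function('T')(Function('O')(-4)), Function('Z')(673)) = Add(Mul(24, -4), Mul(18, Pow(Add(-3, Mul(2, 673)), -1))) = Add(-96, Mul(18, Pow(Add(-3, 1346), -1))) = Add(-96, Mul(18, Pow(1343, -1))) = Add(-96, Mul(18, Rational(1, 1343))) = Add(-96, Rational(18, 1343)) = Rational(-128910, 1343)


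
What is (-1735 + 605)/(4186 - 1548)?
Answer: -565/1319 ≈ -0.42835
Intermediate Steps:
(-1735 + 605)/(4186 - 1548) = -1130/2638 = -1130*1/2638 = -565/1319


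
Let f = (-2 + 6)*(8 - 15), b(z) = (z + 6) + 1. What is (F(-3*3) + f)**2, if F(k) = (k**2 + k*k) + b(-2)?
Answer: 19321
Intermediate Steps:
b(z) = 7 + z (b(z) = (6 + z) + 1 = 7 + z)
F(k) = 5 + 2*k**2 (F(k) = (k**2 + k*k) + (7 - 2) = (k**2 + k**2) + 5 = 2*k**2 + 5 = 5 + 2*k**2)
f = -28 (f = 4*(-7) = -28)
(F(-3*3) + f)**2 = ((5 + 2*(-3*3)**2) - 28)**2 = ((5 + 2*(-9)**2) - 28)**2 = ((5 + 2*81) - 28)**2 = ((5 + 162) - 28)**2 = (167 - 28)**2 = 139**2 = 19321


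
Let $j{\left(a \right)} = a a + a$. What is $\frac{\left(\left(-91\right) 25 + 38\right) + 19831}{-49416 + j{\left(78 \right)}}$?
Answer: $- \frac{8797}{21627} \approx -0.40676$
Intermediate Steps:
$j{\left(a \right)} = a + a^{2}$ ($j{\left(a \right)} = a^{2} + a = a + a^{2}$)
$\frac{\left(\left(-91\right) 25 + 38\right) + 19831}{-49416 + j{\left(78 \right)}} = \frac{\left(\left(-91\right) 25 + 38\right) + 19831}{-49416 + 78 \left(1 + 78\right)} = \frac{\left(-2275 + 38\right) + 19831}{-49416 + 78 \cdot 79} = \frac{-2237 + 19831}{-49416 + 6162} = \frac{17594}{-43254} = 17594 \left(- \frac{1}{43254}\right) = - \frac{8797}{21627}$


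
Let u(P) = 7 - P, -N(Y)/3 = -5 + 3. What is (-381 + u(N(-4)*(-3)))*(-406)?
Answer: 144536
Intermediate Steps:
N(Y) = 6 (N(Y) = -3*(-5 + 3) = -3*(-2) = 6)
(-381 + u(N(-4)*(-3)))*(-406) = (-381 + (7 - 6*(-3)))*(-406) = (-381 + (7 - 1*(-18)))*(-406) = (-381 + (7 + 18))*(-406) = (-381 + 25)*(-406) = -356*(-406) = 144536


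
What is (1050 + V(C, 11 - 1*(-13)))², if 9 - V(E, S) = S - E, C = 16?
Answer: 1104601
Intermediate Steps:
V(E, S) = 9 + E - S (V(E, S) = 9 - (S - E) = 9 + (E - S) = 9 + E - S)
(1050 + V(C, 11 - 1*(-13)))² = (1050 + (9 + 16 - (11 - 1*(-13))))² = (1050 + (9 + 16 - (11 + 13)))² = (1050 + (9 + 16 - 1*24))² = (1050 + (9 + 16 - 24))² = (1050 + 1)² = 1051² = 1104601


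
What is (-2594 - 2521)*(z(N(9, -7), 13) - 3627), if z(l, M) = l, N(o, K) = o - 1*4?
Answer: 18526530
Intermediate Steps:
N(o, K) = -4 + o (N(o, K) = o - 4 = -4 + o)
(-2594 - 2521)*(z(N(9, -7), 13) - 3627) = (-2594 - 2521)*((-4 + 9) - 3627) = -5115*(5 - 3627) = -5115*(-3622) = 18526530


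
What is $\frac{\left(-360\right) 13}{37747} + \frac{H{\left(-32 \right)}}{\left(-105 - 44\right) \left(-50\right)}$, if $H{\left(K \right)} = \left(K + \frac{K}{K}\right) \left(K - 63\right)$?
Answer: $\frac{15259783}{56243030} \approx 0.27132$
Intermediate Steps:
$H{\left(K \right)} = \left(1 + K\right) \left(-63 + K\right)$ ($H{\left(K \right)} = \left(K + 1\right) \left(-63 + K\right) = \left(1 + K\right) \left(-63 + K\right)$)
$\frac{\left(-360\right) 13}{37747} + \frac{H{\left(-32 \right)}}{\left(-105 - 44\right) \left(-50\right)} = \frac{\left(-360\right) 13}{37747} + \frac{-63 + \left(-32\right)^{2} - -1984}{\left(-105 - 44\right) \left(-50\right)} = \left(-4680\right) \frac{1}{37747} + \frac{-63 + 1024 + 1984}{\left(-149\right) \left(-50\right)} = - \frac{4680}{37747} + \frac{2945}{7450} = - \frac{4680}{37747} + 2945 \cdot \frac{1}{7450} = - \frac{4680}{37747} + \frac{589}{1490} = \frac{15259783}{56243030}$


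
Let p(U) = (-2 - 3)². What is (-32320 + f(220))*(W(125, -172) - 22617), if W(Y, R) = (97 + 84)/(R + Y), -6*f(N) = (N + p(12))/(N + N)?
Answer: 4535794067155/6204 ≈ 7.3111e+8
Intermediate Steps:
p(U) = 25 (p(U) = (-5)² = 25)
f(N) = -(25 + N)/(12*N) (f(N) = -(N + 25)/(6*(N + N)) = -(25 + N)/(6*(2*N)) = -(25 + N)*1/(2*N)/6 = -(25 + N)/(12*N))
W(Y, R) = 181/(R + Y)
(-32320 + f(220))*(W(125, -172) - 22617) = (-32320 + (1/12)*(-25 - 1*220)/220)*(181/(-172 + 125) - 22617) = (-32320 + (1/12)*(1/220)*(-25 - 220))*(181/(-47) - 22617) = (-32320 + (1/12)*(1/220)*(-245))*(181*(-1/47) - 22617) = (-32320 - 49/528)*(-181/47 - 22617) = -17065009/528*(-1063180/47) = 4535794067155/6204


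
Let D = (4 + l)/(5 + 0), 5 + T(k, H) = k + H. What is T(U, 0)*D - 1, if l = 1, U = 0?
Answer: -6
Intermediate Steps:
T(k, H) = -5 + H + k (T(k, H) = -5 + (k + H) = -5 + (H + k) = -5 + H + k)
D = 1 (D = (4 + 1)/(5 + 0) = 5/5 = 5*(⅕) = 1)
T(U, 0)*D - 1 = (-5 + 0 + 0)*1 - 1 = -5*1 - 1 = -5 - 1 = -6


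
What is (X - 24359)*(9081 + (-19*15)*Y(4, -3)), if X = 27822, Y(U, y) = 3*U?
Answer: 19604043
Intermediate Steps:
(X - 24359)*(9081 + (-19*15)*Y(4, -3)) = (27822 - 24359)*(9081 + (-19*15)*(3*4)) = 3463*(9081 - 285*12) = 3463*(9081 - 3420) = 3463*5661 = 19604043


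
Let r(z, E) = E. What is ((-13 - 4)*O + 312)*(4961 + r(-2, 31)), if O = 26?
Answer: -648960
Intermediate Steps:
((-13 - 4)*O + 312)*(4961 + r(-2, 31)) = ((-13 - 4)*26 + 312)*(4961 + 31) = (-17*26 + 312)*4992 = (-442 + 312)*4992 = -130*4992 = -648960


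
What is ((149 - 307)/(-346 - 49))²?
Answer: 4/25 ≈ 0.16000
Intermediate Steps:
((149 - 307)/(-346 - 49))² = (-158/(-395))² = (-158*(-1/395))² = (⅖)² = 4/25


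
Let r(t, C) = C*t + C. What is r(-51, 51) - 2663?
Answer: -5213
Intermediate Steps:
r(t, C) = C + C*t
r(-51, 51) - 2663 = 51*(1 - 51) - 2663 = 51*(-50) - 2663 = -2550 - 2663 = -5213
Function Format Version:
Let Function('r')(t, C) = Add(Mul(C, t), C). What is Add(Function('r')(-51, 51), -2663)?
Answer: -5213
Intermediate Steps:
Function('r')(t, C) = Add(C, Mul(C, t))
Add(Function('r')(-51, 51), -2663) = Add(Mul(51, Add(1, -51)), -2663) = Add(Mul(51, -50), -2663) = Add(-2550, -2663) = -5213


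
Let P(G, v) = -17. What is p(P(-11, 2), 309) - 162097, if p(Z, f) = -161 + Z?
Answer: -162275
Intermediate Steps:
p(P(-11, 2), 309) - 162097 = (-161 - 17) - 162097 = -178 - 162097 = -162275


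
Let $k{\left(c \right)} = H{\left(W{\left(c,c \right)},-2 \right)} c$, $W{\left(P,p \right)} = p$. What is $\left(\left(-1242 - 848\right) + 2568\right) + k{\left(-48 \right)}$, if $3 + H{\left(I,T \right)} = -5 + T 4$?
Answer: $1246$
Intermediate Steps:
$H{\left(I,T \right)} = -8 + 4 T$ ($H{\left(I,T \right)} = -3 + \left(-5 + T 4\right) = -3 + \left(-5 + 4 T\right) = -8 + 4 T$)
$k{\left(c \right)} = - 16 c$ ($k{\left(c \right)} = \left(-8 + 4 \left(-2\right)\right) c = \left(-8 - 8\right) c = - 16 c$)
$\left(\left(-1242 - 848\right) + 2568\right) + k{\left(-48 \right)} = \left(\left(-1242 - 848\right) + 2568\right) - -768 = \left(-2090 + 2568\right) + 768 = 478 + 768 = 1246$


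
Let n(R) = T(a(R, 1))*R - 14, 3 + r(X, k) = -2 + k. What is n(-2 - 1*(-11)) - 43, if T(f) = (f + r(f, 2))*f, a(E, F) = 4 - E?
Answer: 303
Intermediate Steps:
r(X, k) = -5 + k (r(X, k) = -3 + (-2 + k) = -5 + k)
T(f) = f*(-3 + f) (T(f) = (f + (-5 + 2))*f = (f - 3)*f = (-3 + f)*f = f*(-3 + f))
n(R) = -14 + R*(1 - R)*(4 - R) (n(R) = ((4 - R)*(-3 + (4 - R)))*R - 14 = ((4 - R)*(1 - R))*R - 14 = ((1 - R)*(4 - R))*R - 14 = R*(1 - R)*(4 - R) - 14 = -14 + R*(1 - R)*(4 - R))
n(-2 - 1*(-11)) - 43 = (-14 + (-2 - 1*(-11))*(-1 + (-2 - 1*(-11)))*(-4 + (-2 - 1*(-11)))) - 43 = (-14 + (-2 + 11)*(-1 + (-2 + 11))*(-4 + (-2 + 11))) - 43 = (-14 + 9*(-1 + 9)*(-4 + 9)) - 43 = (-14 + 9*8*5) - 43 = (-14 + 360) - 43 = 346 - 43 = 303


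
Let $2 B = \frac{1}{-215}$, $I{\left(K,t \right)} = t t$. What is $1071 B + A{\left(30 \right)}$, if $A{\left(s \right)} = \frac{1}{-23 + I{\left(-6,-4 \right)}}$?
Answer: $- \frac{7927}{3010} \approx -2.6336$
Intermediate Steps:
$I{\left(K,t \right)} = t^{2}$
$A{\left(s \right)} = - \frac{1}{7}$ ($A{\left(s \right)} = \frac{1}{-23 + \left(-4\right)^{2}} = \frac{1}{-23 + 16} = \frac{1}{-7} = - \frac{1}{7}$)
$B = - \frac{1}{430}$ ($B = \frac{1}{2 \left(-215\right)} = \frac{1}{2} \left(- \frac{1}{215}\right) = - \frac{1}{430} \approx -0.0023256$)
$1071 B + A{\left(30 \right)} = 1071 \left(- \frac{1}{430}\right) - \frac{1}{7} = - \frac{1071}{430} - \frac{1}{7} = - \frac{7927}{3010}$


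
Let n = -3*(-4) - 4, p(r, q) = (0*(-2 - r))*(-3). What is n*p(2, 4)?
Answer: 0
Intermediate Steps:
p(r, q) = 0 (p(r, q) = 0*(-3) = 0)
n = 8 (n = 12 - 4 = 8)
n*p(2, 4) = 8*0 = 0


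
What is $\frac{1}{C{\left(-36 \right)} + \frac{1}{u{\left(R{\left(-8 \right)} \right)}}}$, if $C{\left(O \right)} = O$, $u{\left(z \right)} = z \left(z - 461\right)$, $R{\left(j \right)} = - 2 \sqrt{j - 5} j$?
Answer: $- \frac{25860440320}{930975971329} - \frac{7376 i \sqrt{13}}{930975971329} \approx -0.027778 - 2.8566 \cdot 10^{-8} i$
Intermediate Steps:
$R{\left(j \right)} = - 2 j \sqrt{-5 + j}$ ($R{\left(j \right)} = - 2 \sqrt{-5 + j} j = - 2 j \sqrt{-5 + j}$)
$u{\left(z \right)} = z \left(-461 + z\right)$
$\frac{1}{C{\left(-36 \right)} + \frac{1}{u{\left(R{\left(-8 \right)} \right)}}} = \frac{1}{-36 + \frac{1}{\left(-2\right) \left(-8\right) \sqrt{-5 - 8} \left(-461 - - 16 \sqrt{-5 - 8}\right)}} = \frac{1}{-36 + \frac{1}{\left(-2\right) \left(-8\right) \sqrt{-13} \left(-461 - - 16 \sqrt{-13}\right)}} = \frac{1}{-36 + \frac{1}{\left(-2\right) \left(-8\right) i \sqrt{13} \left(-461 - - 16 i \sqrt{13}\right)}} = \frac{1}{-36 + \frac{1}{16 i \sqrt{13} \left(-461 + 16 i \sqrt{13}\right)}} = \frac{1}{-36 - \frac{i \sqrt{13}}{208 \left(-461 + 16 i \sqrt{13}\right)}}$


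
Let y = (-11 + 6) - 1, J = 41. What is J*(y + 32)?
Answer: 1066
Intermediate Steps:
y = -6 (y = -5 - 1 = -6)
J*(y + 32) = 41*(-6 + 32) = 41*26 = 1066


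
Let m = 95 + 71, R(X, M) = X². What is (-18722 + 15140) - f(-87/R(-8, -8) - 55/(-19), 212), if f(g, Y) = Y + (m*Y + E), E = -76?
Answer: -38910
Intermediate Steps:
m = 166
f(g, Y) = -76 + 167*Y (f(g, Y) = Y + (166*Y - 76) = Y + (-76 + 166*Y) = -76 + 167*Y)
(-18722 + 15140) - f(-87/R(-8, -8) - 55/(-19), 212) = (-18722 + 15140) - (-76 + 167*212) = -3582 - (-76 + 35404) = -3582 - 1*35328 = -3582 - 35328 = -38910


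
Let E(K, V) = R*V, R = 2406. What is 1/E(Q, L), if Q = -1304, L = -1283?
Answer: -1/3086898 ≈ -3.2395e-7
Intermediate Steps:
E(K, V) = 2406*V
1/E(Q, L) = 1/(2406*(-1283)) = 1/(-3086898) = -1/3086898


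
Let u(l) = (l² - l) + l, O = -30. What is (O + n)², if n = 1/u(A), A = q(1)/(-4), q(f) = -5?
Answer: 538756/625 ≈ 862.01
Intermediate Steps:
A = 5/4 (A = -5/(-4) = -5*(-¼) = 5/4 ≈ 1.2500)
u(l) = l²
n = 16/25 (n = 1/((5/4)²) = 1/(25/16) = 16/25 ≈ 0.64000)
(O + n)² = (-30 + 16/25)² = (-734/25)² = 538756/625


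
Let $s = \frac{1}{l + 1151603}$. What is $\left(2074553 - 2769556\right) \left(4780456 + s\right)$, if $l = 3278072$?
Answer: $- \frac{14717290697700990403}{4429675} \approx -3.3224 \cdot 10^{12}$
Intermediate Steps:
$s = \frac{1}{4429675}$ ($s = \frac{1}{3278072 + 1151603} = \frac{1}{4429675} \approx 2.2575 \cdot 10^{-7}$)
$\left(2074553 - 2769556\right) \left(4780456 + s\right) = \left(2074553 - 2769556\right) \left(4780456 + \frac{1}{4429675}\right) = \left(-695003\right) \frac{21175866431801}{4429675} = - \frac{14717290697700990403}{4429675}$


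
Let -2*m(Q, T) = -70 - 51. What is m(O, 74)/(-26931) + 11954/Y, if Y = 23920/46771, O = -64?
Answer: 7528567516997/322094760 ≈ 23374.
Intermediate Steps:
m(Q, T) = 121/2 (m(Q, T) = -(-70 - 51)/2 = -½*(-121) = 121/2)
Y = 23920/46771 (Y = 23920*(1/46771) = 23920/46771 ≈ 0.51143)
m(O, 74)/(-26931) + 11954/Y = (121/2)/(-26931) + 11954/(23920/46771) = (121/2)*(-1/26931) + 11954*(46771/23920) = -121/53862 + 279550267/11960 = 7528567516997/322094760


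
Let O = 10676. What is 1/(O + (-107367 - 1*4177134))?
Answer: -1/4273825 ≈ -2.3398e-7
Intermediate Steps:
1/(O + (-107367 - 1*4177134)) = 1/(10676 + (-107367 - 1*4177134)) = 1/(10676 + (-107367 - 4177134)) = 1/(10676 - 4284501) = 1/(-4273825) = -1/4273825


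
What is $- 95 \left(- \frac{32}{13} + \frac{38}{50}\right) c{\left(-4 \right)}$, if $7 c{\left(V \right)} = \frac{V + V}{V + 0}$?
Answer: $\frac{3002}{65} \approx 46.185$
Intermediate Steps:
$c{\left(V \right)} = \frac{2}{7}$ ($c{\left(V \right)} = \frac{\left(V + V\right) \frac{1}{V + 0}}{7} = \frac{2 V \frac{1}{V}}{7} = \frac{1}{7} \cdot 2 = \frac{2}{7}$)
$- 95 \left(- \frac{32}{13} + \frac{38}{50}\right) c{\left(-4 \right)} = - 95 \left(- \frac{32}{13} + \frac{38}{50}\right) \frac{2}{7} = - 95 \left(\left(-32\right) \frac{1}{13} + 38 \cdot \frac{1}{50}\right) \frac{2}{7} = - 95 \left(- \frac{32}{13} + \frac{19}{25}\right) \frac{2}{7} = \left(-95\right) \left(- \frac{553}{325}\right) \frac{2}{7} = \frac{10507}{65} \cdot \frac{2}{7} = \frac{3002}{65}$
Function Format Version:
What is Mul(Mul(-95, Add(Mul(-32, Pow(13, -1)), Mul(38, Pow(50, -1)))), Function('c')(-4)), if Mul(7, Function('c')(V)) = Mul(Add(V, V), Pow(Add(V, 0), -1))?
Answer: Rational(3002, 65) ≈ 46.185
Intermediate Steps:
Function('c')(V) = Rational(2, 7) (Function('c')(V) = Mul(Rational(1, 7), Mul(Add(V, V), Pow(Add(V, 0), -1))) = Mul(Rational(1, 7), Mul(Mul(2, V), Pow(V, -1))) = Mul(Rational(1, 7), 2) = Rational(2, 7))
Mul(Mul(-95, Add(Mul(-32, Pow(13, -1)), Mul(38, Pow(50, -1)))), Function('c')(-4)) = Mul(Mul(-95, Add(Mul(-32, Pow(13, -1)), Mul(38, Pow(50, -1)))), Rational(2, 7)) = Mul(Mul(-95, Add(Mul(-32, Rational(1, 13)), Mul(38, Rational(1, 50)))), Rational(2, 7)) = Mul(Mul(-95, Add(Rational(-32, 13), Rational(19, 25))), Rational(2, 7)) = Mul(Mul(-95, Rational(-553, 325)), Rational(2, 7)) = Mul(Rational(10507, 65), Rational(2, 7)) = Rational(3002, 65)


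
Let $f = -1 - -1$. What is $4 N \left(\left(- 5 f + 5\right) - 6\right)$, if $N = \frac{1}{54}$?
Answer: $- \frac{2}{27} \approx -0.074074$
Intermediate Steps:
$f = 0$ ($f = -1 + 1 = 0$)
$N = \frac{1}{54} \approx 0.018519$
$4 N \left(\left(- 5 f + 5\right) - 6\right) = 4 \frac{\left(\left(-5\right) 0 + 5\right) - 6}{54} = 4 \frac{\left(0 + 5\right) - 6}{54} = 4 \frac{5 - 6}{54} = 4 \cdot \frac{1}{54} \left(-1\right) = 4 \left(- \frac{1}{54}\right) = - \frac{2}{27}$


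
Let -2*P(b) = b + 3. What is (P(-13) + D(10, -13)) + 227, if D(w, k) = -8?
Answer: 224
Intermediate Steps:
P(b) = -3/2 - b/2 (P(b) = -(b + 3)/2 = -(3 + b)/2 = -3/2 - b/2)
(P(-13) + D(10, -13)) + 227 = ((-3/2 - 1/2*(-13)) - 8) + 227 = ((-3/2 + 13/2) - 8) + 227 = (5 - 8) + 227 = -3 + 227 = 224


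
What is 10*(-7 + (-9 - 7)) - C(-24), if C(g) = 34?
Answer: -264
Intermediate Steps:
10*(-7 + (-9 - 7)) - C(-24) = 10*(-7 + (-9 - 7)) - 1*34 = 10*(-7 - 16) - 34 = 10*(-23) - 34 = -230 - 34 = -264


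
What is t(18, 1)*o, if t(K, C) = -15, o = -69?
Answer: 1035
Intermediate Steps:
t(18, 1)*o = -15*(-69) = 1035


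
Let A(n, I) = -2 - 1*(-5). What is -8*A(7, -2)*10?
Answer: -240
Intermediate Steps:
A(n, I) = 3 (A(n, I) = -2 + 5 = 3)
-8*A(7, -2)*10 = -8*3*10 = -24*10 = -240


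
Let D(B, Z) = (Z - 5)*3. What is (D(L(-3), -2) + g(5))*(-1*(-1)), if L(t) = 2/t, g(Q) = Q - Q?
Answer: -21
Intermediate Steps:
g(Q) = 0
D(B, Z) = -15 + 3*Z (D(B, Z) = (-5 + Z)*3 = -15 + 3*Z)
(D(L(-3), -2) + g(5))*(-1*(-1)) = ((-15 + 3*(-2)) + 0)*(-1*(-1)) = ((-15 - 6) + 0)*1 = (-21 + 0)*1 = -21*1 = -21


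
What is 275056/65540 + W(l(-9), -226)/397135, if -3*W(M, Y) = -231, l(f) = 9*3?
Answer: 5461970557/1301411395 ≈ 4.1970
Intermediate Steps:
l(f) = 27
W(M, Y) = 77 (W(M, Y) = -⅓*(-231) = 77)
275056/65540 + W(l(-9), -226)/397135 = 275056/65540 + 77/397135 = 275056*(1/65540) + 77*(1/397135) = 68764/16385 + 77/397135 = 5461970557/1301411395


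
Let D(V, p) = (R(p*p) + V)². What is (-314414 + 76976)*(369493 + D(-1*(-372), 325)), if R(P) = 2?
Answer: -120943556622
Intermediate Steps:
D(V, p) = (2 + V)²
(-314414 + 76976)*(369493 + D(-1*(-372), 325)) = (-314414 + 76976)*(369493 + (2 - 1*(-372))²) = -237438*(369493 + (2 + 372)²) = -237438*(369493 + 374²) = -237438*(369493 + 139876) = -237438*509369 = -120943556622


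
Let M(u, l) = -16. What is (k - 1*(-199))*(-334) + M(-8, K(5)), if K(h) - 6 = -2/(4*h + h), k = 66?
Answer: -88526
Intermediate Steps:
K(h) = 6 - 2/(5*h) (K(h) = 6 - 2/(4*h + h) = 6 - 2*1/(5*h) = 6 - 2/(5*h))
(k - 1*(-199))*(-334) + M(-8, K(5)) = (66 - 1*(-199))*(-334) - 16 = (66 + 199)*(-334) - 16 = 265*(-334) - 16 = -88510 - 16 = -88526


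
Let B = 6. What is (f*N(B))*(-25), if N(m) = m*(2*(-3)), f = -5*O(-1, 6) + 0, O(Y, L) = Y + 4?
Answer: -13500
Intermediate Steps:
O(Y, L) = 4 + Y
f = -15 (f = -5*(4 - 1) + 0 = -5*3 + 0 = -15 + 0 = -15)
N(m) = -6*m (N(m) = m*(-6) = -6*m)
(f*N(B))*(-25) = -(-90)*6*(-25) = -15*(-36)*(-25) = 540*(-25) = -13500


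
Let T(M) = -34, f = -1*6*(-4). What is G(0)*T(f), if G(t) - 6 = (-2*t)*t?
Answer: -204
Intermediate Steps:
f = 24 (f = -6*(-4) = 24)
G(t) = 6 - 2*t**2 (G(t) = 6 + (-2*t)*t = 6 - 2*t**2)
G(0)*T(f) = (6 - 2*0**2)*(-34) = (6 - 2*0)*(-34) = (6 + 0)*(-34) = 6*(-34) = -204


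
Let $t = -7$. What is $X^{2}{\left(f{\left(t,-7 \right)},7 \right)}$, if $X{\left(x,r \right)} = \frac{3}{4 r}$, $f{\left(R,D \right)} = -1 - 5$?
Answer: $\frac{9}{784} \approx 0.01148$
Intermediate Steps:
$f{\left(R,D \right)} = -6$
$X{\left(x,r \right)} = \frac{3}{4 r}$ ($X{\left(x,r \right)} = 3 \frac{1}{4 r} = \frac{3}{4 r}$)
$X^{2}{\left(f{\left(t,-7 \right)},7 \right)} = \left(\frac{3}{4 \cdot 7}\right)^{2} = \left(\frac{3}{4} \cdot \frac{1}{7}\right)^{2} = \left(\frac{3}{28}\right)^{2} = \frac{9}{784}$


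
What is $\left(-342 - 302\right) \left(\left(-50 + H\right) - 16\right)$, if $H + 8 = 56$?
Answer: $11592$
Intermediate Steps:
$H = 48$ ($H = -8 + 56 = 48$)
$\left(-342 - 302\right) \left(\left(-50 + H\right) - 16\right) = \left(-342 - 302\right) \left(\left(-50 + 48\right) - 16\right) = - 644 \left(-2 - 16\right) = \left(-644\right) \left(-18\right) = 11592$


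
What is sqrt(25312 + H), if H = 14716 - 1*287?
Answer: sqrt(39741) ≈ 199.35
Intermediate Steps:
H = 14429 (H = 14716 - 287 = 14429)
sqrt(25312 + H) = sqrt(25312 + 14429) = sqrt(39741)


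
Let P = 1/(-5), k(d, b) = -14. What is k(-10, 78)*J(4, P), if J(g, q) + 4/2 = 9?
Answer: -98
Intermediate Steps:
P = -⅕ (P = 1*(-⅕) = -⅕ ≈ -0.20000)
J(g, q) = 7 (J(g, q) = -2 + 9 = 7)
k(-10, 78)*J(4, P) = -14*7 = -98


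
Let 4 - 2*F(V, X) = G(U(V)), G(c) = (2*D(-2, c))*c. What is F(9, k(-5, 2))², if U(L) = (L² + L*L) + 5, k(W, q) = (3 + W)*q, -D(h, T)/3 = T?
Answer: 7000501561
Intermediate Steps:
D(h, T) = -3*T
k(W, q) = q*(3 + W)
U(L) = 5 + 2*L² (U(L) = (L² + L²) + 5 = 2*L² + 5 = 5 + 2*L²)
G(c) = -6*c² (G(c) = (2*(-3*c))*c = (-6*c)*c = -6*c²)
F(V, X) = 2 + 3*(5 + 2*V²)² (F(V, X) = 2 - (-3)*(5 + 2*V²)² = 2 + 3*(5 + 2*V²)²)
F(9, k(-5, 2))² = (77 + 12*9⁴ + 60*9²)² = (77 + 12*6561 + 60*81)² = (77 + 78732 + 4860)² = 83669² = 7000501561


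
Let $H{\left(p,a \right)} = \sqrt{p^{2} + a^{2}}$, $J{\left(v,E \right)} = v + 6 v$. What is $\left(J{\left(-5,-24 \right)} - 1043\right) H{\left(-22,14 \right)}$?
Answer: $- 2156 \sqrt{170} \approx -28111.0$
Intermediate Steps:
$J{\left(v,E \right)} = 7 v$
$H{\left(p,a \right)} = \sqrt{a^{2} + p^{2}}$
$\left(J{\left(-5,-24 \right)} - 1043\right) H{\left(-22,14 \right)} = \left(7 \left(-5\right) - 1043\right) \sqrt{14^{2} + \left(-22\right)^{2}} = \left(-35 - 1043\right) \sqrt{196 + 484} = - 1078 \sqrt{680} = - 1078 \cdot 2 \sqrt{170} = - 2156 \sqrt{170}$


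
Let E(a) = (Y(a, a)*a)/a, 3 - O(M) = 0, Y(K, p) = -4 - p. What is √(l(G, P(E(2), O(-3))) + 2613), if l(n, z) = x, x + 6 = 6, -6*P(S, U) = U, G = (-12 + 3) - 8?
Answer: √2613 ≈ 51.117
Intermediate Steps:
O(M) = 3 (O(M) = 3 - 1*0 = 3 + 0 = 3)
E(a) = -4 - a (E(a) = ((-4 - a)*a)/a = (a*(-4 - a))/a = -4 - a)
G = -17 (G = -9 - 8 = -17)
P(S, U) = -U/6
x = 0 (x = -6 + 6 = 0)
l(n, z) = 0
√(l(G, P(E(2), O(-3))) + 2613) = √(0 + 2613) = √2613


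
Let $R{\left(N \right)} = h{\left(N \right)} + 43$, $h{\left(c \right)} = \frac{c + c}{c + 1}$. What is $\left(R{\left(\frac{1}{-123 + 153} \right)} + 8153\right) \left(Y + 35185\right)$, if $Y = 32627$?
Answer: $\frac{17229537336}{31} \approx 5.5579 \cdot 10^{8}$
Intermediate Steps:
$h{\left(c \right)} = \frac{2 c}{1 + c}$
$R{\left(N \right)} = 43 + \frac{2 N}{1 + N}$ ($R{\left(N \right)} = \frac{2 N}{1 + N} + 43 = 43 + \frac{2 N}{1 + N}$)
$\left(R{\left(\frac{1}{-123 + 153} \right)} + 8153\right) \left(Y + 35185\right) = \left(\frac{43 + \frac{45}{-123 + 153}}{1 + \frac{1}{-123 + 153}} + 8153\right) \left(32627 + 35185\right) = \left(\frac{43 + \frac{45}{30}}{1 + \frac{1}{30}} + 8153\right) 67812 = \left(\frac{43 + 45 \cdot \frac{1}{30}}{1 + \frac{1}{30}} + 8153\right) 67812 = \left(\frac{43 + \frac{3}{2}}{\frac{31}{30}} + 8153\right) 67812 = \left(\frac{30}{31} \cdot \frac{89}{2} + 8153\right) 67812 = \left(\frac{1335}{31} + 8153\right) 67812 = \frac{254078}{31} \cdot 67812 = \frac{17229537336}{31}$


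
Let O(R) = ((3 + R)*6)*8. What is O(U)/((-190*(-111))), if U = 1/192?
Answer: 577/84360 ≈ 0.0068397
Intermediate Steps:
U = 1/192 ≈ 0.0052083
O(R) = 144 + 48*R (O(R) = (18 + 6*R)*8 = 144 + 48*R)
O(U)/((-190*(-111))) = (144 + 48*(1/192))/((-190*(-111))) = (144 + 1/4)/21090 = (577/4)*(1/21090) = 577/84360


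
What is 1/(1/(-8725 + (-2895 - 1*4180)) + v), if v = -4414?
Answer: -15800/69741201 ≈ -0.00022655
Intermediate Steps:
1/(1/(-8725 + (-2895 - 1*4180)) + v) = 1/(1/(-8725 + (-2895 - 1*4180)) - 4414) = 1/(1/(-8725 + (-2895 - 4180)) - 4414) = 1/(1/(-8725 - 7075) - 4414) = 1/(1/(-15800) - 4414) = 1/(-1/15800 - 4414) = 1/(-69741201/15800) = -15800/69741201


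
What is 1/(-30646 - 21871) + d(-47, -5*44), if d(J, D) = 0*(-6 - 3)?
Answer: -1/52517 ≈ -1.9041e-5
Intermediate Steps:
d(J, D) = 0 (d(J, D) = 0*(-9) = 0)
1/(-30646 - 21871) + d(-47, -5*44) = 1/(-30646 - 21871) + 0 = 1/(-52517) + 0 = -1/52517 + 0 = -1/52517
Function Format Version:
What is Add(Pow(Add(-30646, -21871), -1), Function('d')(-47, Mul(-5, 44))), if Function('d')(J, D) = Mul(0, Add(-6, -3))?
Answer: Rational(-1, 52517) ≈ -1.9041e-5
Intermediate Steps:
Function('d')(J, D) = 0 (Function('d')(J, D) = Mul(0, -9) = 0)
Add(Pow(Add(-30646, -21871), -1), Function('d')(-47, Mul(-5, 44))) = Add(Pow(Add(-30646, -21871), -1), 0) = Add(Pow(-52517, -1), 0) = Add(Rational(-1, 52517), 0) = Rational(-1, 52517)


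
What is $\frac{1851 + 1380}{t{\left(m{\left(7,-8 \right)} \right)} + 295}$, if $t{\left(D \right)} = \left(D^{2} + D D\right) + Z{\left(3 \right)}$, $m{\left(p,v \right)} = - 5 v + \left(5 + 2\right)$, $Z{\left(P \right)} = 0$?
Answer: $\frac{1077}{1571} \approx 0.68555$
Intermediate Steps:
$m{\left(p,v \right)} = 7 - 5 v$ ($m{\left(p,v \right)} = - 5 v + 7 = 7 - 5 v$)
$t{\left(D \right)} = 2 D^{2}$ ($t{\left(D \right)} = \left(D^{2} + D D\right) + 0 = \left(D^{2} + D^{2}\right) + 0 = 2 D^{2} + 0 = 2 D^{2}$)
$\frac{1851 + 1380}{t{\left(m{\left(7,-8 \right)} \right)} + 295} = \frac{1851 + 1380}{2 \left(7 - -40\right)^{2} + 295} = \frac{3231}{2 \left(7 + 40\right)^{2} + 295} = \frac{3231}{2 \cdot 47^{2} + 295} = \frac{3231}{2 \cdot 2209 + 295} = \frac{3231}{4418 + 295} = \frac{3231}{4713} = 3231 \cdot \frac{1}{4713} = \frac{1077}{1571}$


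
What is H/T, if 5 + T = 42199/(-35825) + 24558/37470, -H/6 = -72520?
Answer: -19469629326000/247107331 ≈ -78790.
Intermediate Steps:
H = 435120 (H = -6*(-72520) = 435120)
T = -247107331/44745425 (T = -5 + (42199/(-35825) + 24558/37470) = -5 + (42199*(-1/35825) + 24558*(1/37470)) = -5 + (-42199/35825 + 4093/6245) = -5 - 23380206/44745425 = -247107331/44745425 ≈ -5.5225)
H/T = 435120/(-247107331/44745425) = 435120*(-44745425/247107331) = -19469629326000/247107331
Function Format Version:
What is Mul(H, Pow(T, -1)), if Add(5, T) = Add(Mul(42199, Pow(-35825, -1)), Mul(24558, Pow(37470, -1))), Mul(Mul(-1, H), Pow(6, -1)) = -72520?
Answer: Rational(-19469629326000, 247107331) ≈ -78790.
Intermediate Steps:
H = 435120 (H = Mul(-6, -72520) = 435120)
T = Rational(-247107331, 44745425) (T = Add(-5, Add(Mul(42199, Pow(-35825, -1)), Mul(24558, Pow(37470, -1)))) = Add(-5, Add(Mul(42199, Rational(-1, 35825)), Mul(24558, Rational(1, 37470)))) = Add(-5, Add(Rational(-42199, 35825), Rational(4093, 6245))) = Add(-5, Rational(-23380206, 44745425)) = Rational(-247107331, 44745425) ≈ -5.5225)
Mul(H, Pow(T, -1)) = Mul(435120, Pow(Rational(-247107331, 44745425), -1)) = Mul(435120, Rational(-44745425, 247107331)) = Rational(-19469629326000, 247107331)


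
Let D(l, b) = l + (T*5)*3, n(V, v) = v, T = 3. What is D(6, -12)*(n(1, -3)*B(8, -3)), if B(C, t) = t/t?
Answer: -153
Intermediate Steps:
B(C, t) = 1
D(l, b) = 45 + l (D(l, b) = l + (3*5)*3 = l + 15*3 = l + 45 = 45 + l)
D(6, -12)*(n(1, -3)*B(8, -3)) = (45 + 6)*(-3*1) = 51*(-3) = -153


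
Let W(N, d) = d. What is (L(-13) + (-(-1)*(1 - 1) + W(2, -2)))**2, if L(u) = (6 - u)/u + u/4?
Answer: 121801/2704 ≈ 45.045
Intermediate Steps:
L(u) = u/4 + (6 - u)/u (L(u) = (6 - u)/u + u*(1/4) = (6 - u)/u + u/4 = u/4 + (6 - u)/u)
(L(-13) + (-(-1)*(1 - 1) + W(2, -2)))**2 = ((-1 + 6/(-13) + (1/4)*(-13)) + (-(-1)*(1 - 1) - 2))**2 = ((-1 + 6*(-1/13) - 13/4) + (-(-1)*0 - 2))**2 = ((-1 - 6/13 - 13/4) + (-1*0 - 2))**2 = (-245/52 + (0 - 2))**2 = (-245/52 - 2)**2 = (-349/52)**2 = 121801/2704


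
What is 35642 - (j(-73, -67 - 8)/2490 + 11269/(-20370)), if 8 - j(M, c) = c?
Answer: 24201271/679 ≈ 35643.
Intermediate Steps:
j(M, c) = 8 - c
35642 - (j(-73, -67 - 8)/2490 + 11269/(-20370)) = 35642 - ((8 - (-67 - 8))/2490 + 11269/(-20370)) = 35642 - ((8 - 1*(-75))*(1/2490) + 11269*(-1/20370)) = 35642 - ((8 + 75)*(1/2490) - 11269/20370) = 35642 - (83*(1/2490) - 11269/20370) = 35642 - (1/30 - 11269/20370) = 35642 - 1*(-353/679) = 35642 + 353/679 = 24201271/679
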